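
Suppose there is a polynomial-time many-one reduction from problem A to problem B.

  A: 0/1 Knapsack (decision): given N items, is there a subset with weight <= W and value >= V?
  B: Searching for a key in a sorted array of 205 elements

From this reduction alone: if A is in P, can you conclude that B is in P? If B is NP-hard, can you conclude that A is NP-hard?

A poly-time reduction A <=_p B transfers tractability DOWN (B easy => A easy) and hardness UP (A hard => B hard), not the reverse.
From A in P, the reduction alone does NOT give B in P: any problem in P trivially reduces to SAT, yet SAT is not known to be in P.
From B NP-hard, the reduction alone does NOT give A NP-hard: again, easy problems reduce to hard ones.
(Here in fact A is NP-complete and B is in P, so no such reduction is known -- its existence would imply P = NP; the analysis concerns only what the assumed reduction would or would not let you conclude.)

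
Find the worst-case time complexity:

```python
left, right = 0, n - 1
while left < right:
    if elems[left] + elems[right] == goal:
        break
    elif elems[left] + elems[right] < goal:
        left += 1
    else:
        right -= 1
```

Time complexity: O(n).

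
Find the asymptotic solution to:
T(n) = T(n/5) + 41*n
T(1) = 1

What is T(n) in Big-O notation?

Geometric series: 41*n*(1 + 1/5 + 1/5^2 + ...) = O(n). T(n) = O(n).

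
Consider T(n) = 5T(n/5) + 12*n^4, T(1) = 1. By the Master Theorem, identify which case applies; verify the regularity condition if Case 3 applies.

a=5, b=5, f(n)=12*n^4.
log_5(5) = 1 < 4.
f(n) = Omega(n^(1+epsilon)) for some epsilon > 0, so Case 3 is the candidate.
Regularity: a*f(n/b) = 5*12*(n/5)^4 = (5/625)*12*n^4 <= c*f(n) with c = 5/625 < 1. Satisfied.
Case 3: T(n) = Theta(n^4).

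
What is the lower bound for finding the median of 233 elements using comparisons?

To find the median of 233 elements, every element must be compared at least once, so the lower bound is Omega(n). The BFPRT algorithm achieves O(n), making this tight.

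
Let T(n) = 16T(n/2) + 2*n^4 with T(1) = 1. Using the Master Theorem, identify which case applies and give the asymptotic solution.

a=16, b=2, f(n)=2*n^4.
log_2(16) = 4, so n^(log_b(a)) = n^4.
f(n) = Theta(n^4), so Case 2 applies.
T(n) = Theta(n^4 log n).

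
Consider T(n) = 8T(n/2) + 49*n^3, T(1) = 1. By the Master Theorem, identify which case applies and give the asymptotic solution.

a=8, b=2, f(n)=49*n^3.
log_2(8) = 3, so n^(log_b(a)) = n^3.
f(n) = Theta(n^3), so Case 2 applies.
T(n) = Theta(n^3 log n).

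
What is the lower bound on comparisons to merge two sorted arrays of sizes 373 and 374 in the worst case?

Adversary: with |373 - 374| <= 1 the inputs can be fully interleaved so that every adjacent pair in the merged output comes from different arrays. Then each of the 746 adjacent pairs must be directly compared, or the algorithm cannot determine their relative order. Standard merge meets this bound.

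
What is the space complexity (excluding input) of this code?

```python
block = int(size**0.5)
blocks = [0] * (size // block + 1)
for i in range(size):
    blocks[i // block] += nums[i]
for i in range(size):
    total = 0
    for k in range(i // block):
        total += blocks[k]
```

Space complexity: O(sqrt(n)).
Storage scales with sqrt(n).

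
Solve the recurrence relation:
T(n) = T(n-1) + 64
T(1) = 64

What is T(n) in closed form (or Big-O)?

Unrolling: T(n) = T(n-1) + 64 = T(n-2) + 2*64 = ... = T(1) + (n-1)*64 = 64 + (n-1)*64 = 64n.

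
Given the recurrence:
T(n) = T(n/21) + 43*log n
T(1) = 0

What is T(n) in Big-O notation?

Each of the log_21(n) levels adds O(log n). T(n) = O(log^2 n).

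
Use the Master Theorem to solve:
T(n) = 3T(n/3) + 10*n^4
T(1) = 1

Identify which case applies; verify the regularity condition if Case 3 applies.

a=3, b=3, f(n)=10*n^4.
log_3(3) = 1 < 4.
f(n) = Omega(n^(1+epsilon)) for some epsilon > 0, so Case 3 is the candidate.
Regularity: a*f(n/b) = 3*10*(n/3)^4 = (3/81)*10*n^4 <= c*f(n) with c = 3/81 < 1. Satisfied.
Case 3: T(n) = Theta(n^4).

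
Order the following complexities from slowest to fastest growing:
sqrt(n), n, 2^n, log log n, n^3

Ordered by growth rate: log log n < sqrt(n) < n < n^3 < 2^n.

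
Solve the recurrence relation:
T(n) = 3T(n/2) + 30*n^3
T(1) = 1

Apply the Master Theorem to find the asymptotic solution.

a=3, b=2, f(n)=30*n^3. log_2(3) = 1.585 < 3. Case 3: T(n) = O(n^3).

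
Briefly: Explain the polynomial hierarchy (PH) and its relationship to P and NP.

The polynomial hierarchy is a tower of complexity classes: Sigma_0^P = Pi_0^P = P, Sigma_1^P = NP, Pi_1^P = co-NP, and Sigma_{k+1}^P = NP^{Sigma_k^P}. PH is contained in PSPACE. If any level collapses (Sigma_k = Pi_k), the entire hierarchy collapses to that level.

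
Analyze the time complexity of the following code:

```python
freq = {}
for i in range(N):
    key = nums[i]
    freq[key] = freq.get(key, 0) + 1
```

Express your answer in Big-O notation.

Time complexity: O(n).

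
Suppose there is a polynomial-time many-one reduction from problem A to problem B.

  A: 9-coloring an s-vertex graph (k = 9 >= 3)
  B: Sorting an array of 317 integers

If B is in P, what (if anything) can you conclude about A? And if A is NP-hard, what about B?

A poly-time reduction A <=_p B means any A-instance can be transformed to a B-instance in poly time.
If B is in P: compose the reduction with B's poly-time algorithm to solve A in poly time, so A is in P.
If A is NP-hard: every NP problem reduces to A, which reduces to B; composing reductions, every NP problem reduces to B, so B is NP-hard.
(Here in fact A is NP-complete and B is in P, so no such reduction is known -- its existence would imply P = NP; the analysis concerns only what the assumed reduction would or would not let you conclude.)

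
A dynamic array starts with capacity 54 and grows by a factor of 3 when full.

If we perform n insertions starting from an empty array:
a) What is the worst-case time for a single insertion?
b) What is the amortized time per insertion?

(a) Worst-case single insertion: O(n) -- when the array is full at capacity c, the resize copies all c elements, and c can be Theta(n).
(b) Resizes happen at sizes 54, 162, 486, ... Total copy cost for n insertions: 54 + 162 + ... = O(n) (geometric series with ratio 1/3). Amortized cost per insertion: O(n)/n = O(1).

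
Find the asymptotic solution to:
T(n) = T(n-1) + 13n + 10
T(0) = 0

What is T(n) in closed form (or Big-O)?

Dominant term in sum is 13*sum(i, i=1..n) = 13*n*(n+1)/2 = O(n^2).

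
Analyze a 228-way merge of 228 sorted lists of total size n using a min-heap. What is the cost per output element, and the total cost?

Maintain a min-heap of size 228 holding the current head of each list. Each output step does one extract-min (O(log 228)) and one insert of that list's next element (O(log 228)). Each of the n elements passes through the heap exactly once, so the total cost is O(n log 228), i.e. O(log 228) per output element.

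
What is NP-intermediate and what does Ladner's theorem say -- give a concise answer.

NP-intermediate problems are in NP but neither in P nor NP-complete (assuming P != NP). Ladner's theorem proves such problems exist if P != NP. Graph isomorphism and integer factoring are candidate NP-intermediate problems -- no polynomial algorithm is known, but no NP-completeness proof exists either.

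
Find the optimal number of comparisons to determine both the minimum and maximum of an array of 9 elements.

Naive approach: 16 comparisons (8 for max + 8 for min).
Optimal: Compare elements in pairs first (floor(n/2) = 4 comparisons), then find max among winners and min among losers (4 comparisons each).
Total: ceil(3n/2) - 2 = 12 comparisons. An adversary argument shows this is also a lower bound.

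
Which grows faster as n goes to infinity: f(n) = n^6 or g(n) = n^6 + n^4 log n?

f(n) = n^6 and g(n) = n^6 + n^4 log n are Theta of each other: the lower-order n^4 log n term is o(n^6); both are Theta(n^6).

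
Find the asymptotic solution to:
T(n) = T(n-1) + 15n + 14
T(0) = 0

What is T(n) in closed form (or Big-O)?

Dominant term in sum is 15*sum(i, i=1..n) = 15*n*(n+1)/2 = O(n^2).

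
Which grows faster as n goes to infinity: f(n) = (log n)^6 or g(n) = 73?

f(n) = (log n)^6 grows faster: any unbounded function dominates a constant.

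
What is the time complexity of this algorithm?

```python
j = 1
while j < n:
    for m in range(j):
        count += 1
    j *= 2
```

Time complexity: O(n).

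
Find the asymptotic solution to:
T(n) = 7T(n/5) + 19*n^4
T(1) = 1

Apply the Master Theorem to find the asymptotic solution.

a=7, b=5, f(n)=19*n^4. log_5(7) = 1.209 < 4. Case 3: T(n) = O(n^4).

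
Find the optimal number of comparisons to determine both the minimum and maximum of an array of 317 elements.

Naive approach: 632 comparisons (316 for max + 316 for min).
Optimal: Compare elements in pairs first (floor(n/2) = 158 comparisons), then find max among winners and min among losers (158 comparisons each).
Total: ceil(3n/2) - 2 = 474 comparisons. An adversary argument shows this is also a lower bound.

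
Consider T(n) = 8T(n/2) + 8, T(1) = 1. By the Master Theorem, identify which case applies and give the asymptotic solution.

a=8, b=2, f(n)=8.
log_2(8) = 3 > 0.
Since f(n) = O(n^0) is polynomially smaller than n^3, Case 1 applies.
T(n) = Theta(n^3).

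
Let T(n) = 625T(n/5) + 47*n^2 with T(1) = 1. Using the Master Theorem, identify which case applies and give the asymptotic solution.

a=625, b=5, f(n)=47*n^2.
log_5(625) = 4 > 2.
Since f(n) = O(n^2) is polynomially smaller than n^4, Case 1 applies.
T(n) = Theta(n^4).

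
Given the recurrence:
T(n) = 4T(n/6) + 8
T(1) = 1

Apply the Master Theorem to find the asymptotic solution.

a=4, b=6, f(n)=8. log_6(4) = 0.7737. Case 1 of Master Theorem: T(n) = O(n^0.7737).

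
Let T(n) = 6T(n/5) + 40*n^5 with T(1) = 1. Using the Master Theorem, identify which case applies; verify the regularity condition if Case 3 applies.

a=6, b=5, f(n)=40*n^5.
log_5(6) = 1.113 < 5.
f(n) = Omega(n^(1.113+epsilon)) for some epsilon > 0, so Case 3 is the candidate.
Regularity: a*f(n/b) = 6*40*(n/5)^5 = (6/3125)*40*n^5 <= c*f(n) with c = 6/3125 < 1. Satisfied.
Case 3: T(n) = Theta(n^5).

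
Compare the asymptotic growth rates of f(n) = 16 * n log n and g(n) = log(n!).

f(n) = 16 * n log n and g(n) = log(n!) are Theta of each other: Stirling: log(n!) = n log n - n + O(log n) = Theta(n log n); the constant 16 doesn't change the Theta class.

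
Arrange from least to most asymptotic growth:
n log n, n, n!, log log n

Ordered by growth rate: log log n < n < n log n < n!.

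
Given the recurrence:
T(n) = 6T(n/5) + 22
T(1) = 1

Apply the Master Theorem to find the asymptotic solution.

a=6, b=5, f(n)=22. log_5(6) = 1.113. Case 1 of Master Theorem: T(n) = O(n^1.113).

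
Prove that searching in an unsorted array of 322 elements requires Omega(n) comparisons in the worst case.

An adversary can always place the target in the last position checked. Until all 322 positions are examined, the target might be in any unchecked position. Therefore 322 comparisons are necessary.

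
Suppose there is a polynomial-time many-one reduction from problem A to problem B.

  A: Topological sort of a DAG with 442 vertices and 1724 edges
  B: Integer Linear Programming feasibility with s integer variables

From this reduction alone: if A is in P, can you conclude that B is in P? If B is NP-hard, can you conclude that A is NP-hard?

A poly-time reduction A <=_p B transfers tractability DOWN (B easy => A easy) and hardness UP (A hard => B hard), not the reverse.
From A in P, the reduction alone does NOT give B in P: any problem in P trivially reduces to SAT, yet SAT is not known to be in P.
From B NP-hard, the reduction alone does NOT give A NP-hard: again, easy problems reduce to hard ones.
(Here in fact A is P and B is NP-complete.)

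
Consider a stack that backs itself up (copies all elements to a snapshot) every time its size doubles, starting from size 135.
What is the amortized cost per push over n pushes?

Backups occur at sizes 135, 270, 540, ..., copying 135 + 270 + 540 + ... <= 2n elements total (geometric series). Spread over n pushes, the amortized backup cost is O(1) per push.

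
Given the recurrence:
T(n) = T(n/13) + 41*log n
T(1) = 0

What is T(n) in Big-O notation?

Each of the log_13(n) levels adds O(log n). T(n) = O(log^2 n).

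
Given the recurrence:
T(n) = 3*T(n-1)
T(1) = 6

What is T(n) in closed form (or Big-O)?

Each step multiplies by 3. T(n) = T(1)*3^(n-1) = 6*3^(n-1).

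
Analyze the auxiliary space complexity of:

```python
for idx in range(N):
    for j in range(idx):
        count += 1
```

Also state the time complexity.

Space complexity: O(1).
Only a constant amount of auxiliary storage is used; nothing grows with n.
Time complexity: O(n^2).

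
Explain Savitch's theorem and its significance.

Savitch's theorem states that NSPACE(f(n)) is contained in DSPACE(f(n)^2) for f(n) >= log n. In particular, NPSPACE = PSPACE, meaning nondeterminism does not significantly help for space-bounded computation. This contrasts with time, where we do not know if P = NP.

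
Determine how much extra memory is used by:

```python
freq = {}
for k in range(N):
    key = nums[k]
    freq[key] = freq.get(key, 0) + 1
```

Space complexity: O(n).
Auxiliary storage grows linearly with the input size n in the worst case.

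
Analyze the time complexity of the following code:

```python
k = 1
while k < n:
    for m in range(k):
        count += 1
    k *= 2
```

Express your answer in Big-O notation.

Time complexity: O(n).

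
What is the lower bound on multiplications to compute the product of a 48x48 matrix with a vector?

A 48x48 matrix-vector product has 48 inner products of length 48. Output depends on all 48^2 = 2304 matrix entries. At least 2304 multiplications needed.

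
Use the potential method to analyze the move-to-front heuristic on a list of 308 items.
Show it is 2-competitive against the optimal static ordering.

Let Phi = number of inversions between the MTF list and the optimal static list (0 <= Phi <= C(308,2)). Accessing an element at MTF position k and optimal position j: the move-to-front destroys all k-1 inversions in front of it that are not in front in optimal (>= k-j of them) and creates at most j-1 new ones. Amortized cost <= k + (j-1) - (k-j) = 2j - 1 <= 2 * optimal cost.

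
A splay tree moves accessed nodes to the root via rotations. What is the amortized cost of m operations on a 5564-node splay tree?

Using a potential function Phi = sum of log(size of subtree) for each node, each splay operation has amortized cost O(log n) where n = 5564. Bad individual operations (O(n)) are offset by decreased potential.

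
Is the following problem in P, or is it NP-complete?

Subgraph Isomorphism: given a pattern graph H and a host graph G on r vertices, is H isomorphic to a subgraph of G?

This problem is NP-complete: generalizes Clique and Hamiltonian Path (pattern size is part of the input).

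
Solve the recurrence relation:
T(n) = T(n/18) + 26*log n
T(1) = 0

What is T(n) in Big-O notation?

Each of the log_18(n) levels adds O(log n). T(n) = O(log^2 n).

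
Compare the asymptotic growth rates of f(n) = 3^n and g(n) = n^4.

f(n) = 3^n grows faster: any exponential with base > 1 dominates every polynomial.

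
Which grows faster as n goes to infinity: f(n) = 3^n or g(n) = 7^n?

g(n) = 7^n grows faster: (7/3)^n -> infinity since 7/3 > 1.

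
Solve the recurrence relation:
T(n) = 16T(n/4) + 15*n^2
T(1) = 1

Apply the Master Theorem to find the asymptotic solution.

a=16, b=4, f(n)=15*n^2. log_4(16) = 2. Case 2: T(n) = O(n^2 log n).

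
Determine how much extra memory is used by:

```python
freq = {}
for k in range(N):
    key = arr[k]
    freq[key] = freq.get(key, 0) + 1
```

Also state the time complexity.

Space complexity: O(n).
Auxiliary storage grows linearly with the input size n in the worst case.
Time complexity: O(n).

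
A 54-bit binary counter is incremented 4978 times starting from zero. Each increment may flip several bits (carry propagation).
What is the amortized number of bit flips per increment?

Bit i flips on every 2^i-th increment, so over 4978 increments bit i flips floor(4978/2^i) times. Summing over i: total flips < 2 * 4978. Amortized: < 2 = O(1) per increment.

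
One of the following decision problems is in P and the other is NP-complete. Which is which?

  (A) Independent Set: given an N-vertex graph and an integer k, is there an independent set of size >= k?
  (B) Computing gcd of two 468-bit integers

(A) is NP-complete: complement of Clique (with k part of the input).
(B) is P: the Euclidean algorithm runs in polynomial time in the bit-length.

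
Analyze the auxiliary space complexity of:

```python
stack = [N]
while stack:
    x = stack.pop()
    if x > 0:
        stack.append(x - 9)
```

Space complexity: O(1).
Only a constant amount of auxiliary storage is used; nothing grows with n.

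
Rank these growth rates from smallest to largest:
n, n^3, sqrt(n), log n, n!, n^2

Ordered by growth rate: log n < sqrt(n) < n < n^2 < n^3 < n!.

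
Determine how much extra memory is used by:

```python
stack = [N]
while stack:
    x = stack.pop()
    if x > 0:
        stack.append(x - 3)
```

Space complexity: O(1).
Only a constant amount of auxiliary storage is used; nothing grows with n.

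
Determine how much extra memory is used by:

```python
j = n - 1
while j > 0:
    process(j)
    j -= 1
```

Space complexity: O(1).
Only a constant amount of auxiliary storage is used; nothing grows with n.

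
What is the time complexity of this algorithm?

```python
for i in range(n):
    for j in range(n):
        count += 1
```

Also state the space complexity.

Time complexity: O(n^2).
Space complexity: O(1).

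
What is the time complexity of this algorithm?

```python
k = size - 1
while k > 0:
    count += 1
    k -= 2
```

Time complexity: O(n).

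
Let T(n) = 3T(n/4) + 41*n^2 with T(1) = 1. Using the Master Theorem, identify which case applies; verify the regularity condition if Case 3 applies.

a=3, b=4, f(n)=41*n^2.
log_4(3) = 0.7925 < 2.
f(n) = Omega(n^(0.7925+epsilon)) for some epsilon > 0, so Case 3 is the candidate.
Regularity: a*f(n/b) = 3*41*(n/4)^2 = (3/16)*41*n^2 <= c*f(n) with c = 3/16 < 1. Satisfied.
Case 3: T(n) = Theta(n^2).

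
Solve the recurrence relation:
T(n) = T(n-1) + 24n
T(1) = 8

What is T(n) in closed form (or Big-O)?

Unrolling: T(n) = 8 + 24*(2 + 3 + ... + n) = 8 + 24*(n(n+1)/2 - 1) = O(n^2).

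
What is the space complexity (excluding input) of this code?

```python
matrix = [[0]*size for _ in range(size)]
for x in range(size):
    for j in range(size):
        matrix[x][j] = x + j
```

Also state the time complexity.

Space complexity: O(n^2).
A 2D structure of size n x n is allocated.
Time complexity: O(n^2).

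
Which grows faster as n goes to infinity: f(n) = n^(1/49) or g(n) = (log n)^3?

f(n) = n^(1/49) grows faster: any positive power of n dominates any polylog.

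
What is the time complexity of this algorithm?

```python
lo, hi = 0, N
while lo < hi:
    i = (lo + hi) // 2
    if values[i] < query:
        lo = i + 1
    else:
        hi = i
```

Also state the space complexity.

Time complexity: O(log n).
Space complexity: O(1).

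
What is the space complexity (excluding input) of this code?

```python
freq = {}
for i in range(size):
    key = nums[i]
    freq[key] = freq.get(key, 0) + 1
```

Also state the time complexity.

Space complexity: O(n).
Auxiliary storage grows linearly with the input size n in the worst case.
Time complexity: O(n).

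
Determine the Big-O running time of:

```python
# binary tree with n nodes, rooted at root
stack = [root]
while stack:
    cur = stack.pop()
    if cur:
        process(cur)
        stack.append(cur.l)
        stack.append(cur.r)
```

Time complexity: O(n).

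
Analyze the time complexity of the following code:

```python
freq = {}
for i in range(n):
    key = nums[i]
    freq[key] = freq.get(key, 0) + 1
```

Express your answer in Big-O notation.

Time complexity: O(n).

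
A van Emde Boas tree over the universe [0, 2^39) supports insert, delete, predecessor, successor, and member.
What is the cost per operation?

vEB recursively partitions [0, 549755813888) into sqrt(u) clusters of size sqrt(u). Each operation recurses into either one cluster or the summary, never both: T(u) = T(sqrt(u)) + O(1) => T(u) = O(log log u) = O(log 39). This is worst-case, not just amortized.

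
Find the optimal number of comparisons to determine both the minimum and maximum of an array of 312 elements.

Naive approach: 622 comparisons (311 for max + 311 for min).
Optimal: Compare elements in pairs first (floor(n/2) = 156 comparisons), then find max among winners and min among losers (155 comparisons each).
Total: ceil(3n/2) - 2 = 466 comparisons. An adversary argument shows this is also a lower bound.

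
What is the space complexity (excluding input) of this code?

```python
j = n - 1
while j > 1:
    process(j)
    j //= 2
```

Space complexity: O(1).
Only a constant amount of auxiliary storage is used; nothing grows with n.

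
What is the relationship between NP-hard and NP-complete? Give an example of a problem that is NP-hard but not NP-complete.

NP-hard: at least as hard as any NP problem (but need not be in NP). NP-complete = NP-hard intersection NP. The Halting Problem is NP-hard but undecidable (not in NP). The optimization version of TSP is NP-hard but not a decision problem.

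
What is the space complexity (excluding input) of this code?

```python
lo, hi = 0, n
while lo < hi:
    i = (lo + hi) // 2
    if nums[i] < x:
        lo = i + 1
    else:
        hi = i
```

Space complexity: O(1).
Only a constant amount of auxiliary storage is used; nothing grows with n.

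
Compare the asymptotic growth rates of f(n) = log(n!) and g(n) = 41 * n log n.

f(n) = log(n!) and g(n) = 41 * n log n are Theta of each other: Stirling: log(n!) = n log n - n + O(log n) = Theta(n log n); the constant 41 doesn't change the Theta class.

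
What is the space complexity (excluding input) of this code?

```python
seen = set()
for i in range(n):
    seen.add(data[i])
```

Space complexity: O(n).
Auxiliary storage grows linearly with the input size n in the worst case.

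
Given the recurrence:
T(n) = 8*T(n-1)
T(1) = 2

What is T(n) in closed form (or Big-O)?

Each step multiplies by 8. T(n) = T(1)*8^(n-1) = 2*8^(n-1).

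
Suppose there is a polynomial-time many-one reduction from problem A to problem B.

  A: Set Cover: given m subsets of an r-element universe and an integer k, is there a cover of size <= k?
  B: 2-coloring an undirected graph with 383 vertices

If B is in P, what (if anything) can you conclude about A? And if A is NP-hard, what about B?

A poly-time reduction A <=_p B means any A-instance can be transformed to a B-instance in poly time.
If B is in P: compose the reduction with B's poly-time algorithm to solve A in poly time, so A is in P.
If A is NP-hard: every NP problem reduces to A, which reduces to B; composing reductions, every NP problem reduces to B, so B is NP-hard.
(Here in fact A is NP-complete and B is in P, so no such reduction is known -- its existence would imply P = NP; the analysis concerns only what the assumed reduction would or would not let you conclude.)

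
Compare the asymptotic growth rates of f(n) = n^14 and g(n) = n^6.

f(n) = n^14 grows faster: n^14/n^6 = n^8 -> infinity.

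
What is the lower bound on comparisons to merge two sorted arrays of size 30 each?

To merge two sorted arrays of size 30, we need at least 59 comparisons in the worst case. An adversary can force every element to be compared.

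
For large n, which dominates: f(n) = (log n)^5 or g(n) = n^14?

g(n) = n^14 grows faster: any positive polynomial dominates any polylog.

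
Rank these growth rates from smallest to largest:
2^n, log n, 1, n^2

Ordered by growth rate: 1 < log n < n^2 < 2^n.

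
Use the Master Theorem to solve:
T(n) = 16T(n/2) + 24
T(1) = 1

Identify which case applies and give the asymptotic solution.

a=16, b=2, f(n)=24.
log_2(16) = 4 > 0.
Since f(n) = O(n^0) is polynomially smaller than n^4, Case 1 applies.
T(n) = Theta(n^4).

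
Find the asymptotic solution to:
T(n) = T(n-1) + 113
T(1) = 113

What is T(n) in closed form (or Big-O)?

Unrolling: T(n) = T(n-1) + 113 = T(n-2) + 2*113 = ... = T(1) + (n-1)*113 = 113 + (n-1)*113 = 113n.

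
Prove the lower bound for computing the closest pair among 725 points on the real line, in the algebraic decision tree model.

Reduction from element distinctness: given 725 reals, the closest-pair distance is 0 iff two are equal. Element distinctness has an Omega(n log n) lower bound in the algebraic decision tree model (Ben-Or). Therefore closest pair on a line also requires Omega(n log n). Sorting then a linear scan achieves this.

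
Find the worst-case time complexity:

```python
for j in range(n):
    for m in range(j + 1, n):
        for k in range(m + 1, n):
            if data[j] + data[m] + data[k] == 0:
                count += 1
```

Time complexity: O(n^3).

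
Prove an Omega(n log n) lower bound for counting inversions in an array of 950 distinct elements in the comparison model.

Decision-tree argument: at any leaf, the comparisons made (with transitivity) must totally order all 950 elements -- otherwise some pair (i,j) is unordered, and an adversary can present two inputs agreeing on every comparison made but with that pair flipped, changing the inversion count by 1, so the leaf's output is wrong on one of them. Hence the tree has >= 950! leaves and height >= log_2(950!) = Omega(n log n). Modified merge sort achieves O(n log n).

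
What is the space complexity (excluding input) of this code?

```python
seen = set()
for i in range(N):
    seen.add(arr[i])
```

Space complexity: O(n).
Auxiliary storage grows linearly with the input size n in the worst case.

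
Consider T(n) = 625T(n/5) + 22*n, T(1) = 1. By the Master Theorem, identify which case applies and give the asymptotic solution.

a=625, b=5, f(n)=22*n.
log_5(625) = 4 > 1.
Since f(n) = O(n^1) is polynomially smaller than n^4, Case 1 applies.
T(n) = Theta(n^4).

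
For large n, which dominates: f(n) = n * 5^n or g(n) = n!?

g(n) = n! grows faster: by Stirling n! ~ (n/e)^n sqrt(2*pi*n); (n/e)^n eventually dominates n * 5^n.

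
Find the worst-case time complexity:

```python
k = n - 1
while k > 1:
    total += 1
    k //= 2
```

Time complexity: O(log n).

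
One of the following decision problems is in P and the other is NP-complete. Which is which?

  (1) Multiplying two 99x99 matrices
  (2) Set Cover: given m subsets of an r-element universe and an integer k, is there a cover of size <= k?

(1) is P: the schoolbook algorithm runs in O(n^3).
(2) is NP-complete: one of Karp's 21 NP-complete problems (with k part of the input).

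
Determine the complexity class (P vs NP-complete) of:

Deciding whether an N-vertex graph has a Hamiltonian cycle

This problem is NP-complete: one of Karp's 21 NP-complete problems.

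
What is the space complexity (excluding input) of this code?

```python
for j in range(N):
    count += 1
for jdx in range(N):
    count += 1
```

Space complexity: O(1).
Only a constant amount of auxiliary storage is used; nothing grows with n.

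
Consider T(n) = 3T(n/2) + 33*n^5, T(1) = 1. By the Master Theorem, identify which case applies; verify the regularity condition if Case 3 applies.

a=3, b=2, f(n)=33*n^5.
log_2(3) = 1.585 < 5.
f(n) = Omega(n^(1.585+epsilon)) for some epsilon > 0, so Case 3 is the candidate.
Regularity: a*f(n/b) = 3*33*(n/2)^5 = (3/32)*33*n^5 <= c*f(n) with c = 3/32 < 1. Satisfied.
Case 3: T(n) = Theta(n^5).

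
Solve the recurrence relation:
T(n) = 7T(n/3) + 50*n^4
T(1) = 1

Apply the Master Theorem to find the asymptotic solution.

a=7, b=3, f(n)=50*n^4. log_3(7) = 1.771 < 4. Case 3: T(n) = O(n^4).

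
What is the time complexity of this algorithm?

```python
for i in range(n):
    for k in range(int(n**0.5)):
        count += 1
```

Time complexity: O(n * sqrt(n)).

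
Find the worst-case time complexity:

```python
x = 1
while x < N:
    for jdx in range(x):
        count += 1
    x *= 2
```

Time complexity: O(n).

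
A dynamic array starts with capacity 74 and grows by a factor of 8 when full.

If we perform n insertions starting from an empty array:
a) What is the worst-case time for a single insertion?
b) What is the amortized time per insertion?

(a) Worst-case single insertion: O(n) -- when the array is full at capacity c, the resize copies all c elements, and c can be Theta(n).
(b) Resizes happen at sizes 74, 592, 4736, ... Total copy cost for n insertions: 74 + 592 + ... = O(n) (geometric series with ratio 1/8). Amortized cost per insertion: O(n)/n = O(1).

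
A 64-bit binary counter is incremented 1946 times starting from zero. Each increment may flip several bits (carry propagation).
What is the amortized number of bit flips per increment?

Bit i flips on every 2^i-th increment, so over 1946 increments bit i flips floor(1946/2^i) times. Summing over i: total flips < 2 * 1946. Amortized: < 2 = O(1) per increment.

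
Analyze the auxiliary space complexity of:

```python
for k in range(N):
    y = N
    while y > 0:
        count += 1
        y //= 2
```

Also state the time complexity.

Space complexity: O(1).
Only a constant amount of auxiliary storage is used; nothing grows with n.
Time complexity: O(n log n).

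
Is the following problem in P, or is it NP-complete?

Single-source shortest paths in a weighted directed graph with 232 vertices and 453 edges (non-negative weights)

This problem is in P: Dijkstra's algorithm runs in O((V+E) log V).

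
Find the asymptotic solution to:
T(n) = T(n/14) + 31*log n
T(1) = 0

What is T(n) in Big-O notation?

Each of the log_14(n) levels adds O(log n). T(n) = O(log^2 n).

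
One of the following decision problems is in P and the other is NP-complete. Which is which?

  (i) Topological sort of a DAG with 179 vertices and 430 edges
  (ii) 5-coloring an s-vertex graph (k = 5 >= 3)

(i) is P: DFS-based topological sort runs in O(V+E).
(ii) is NP-complete: graph k-coloring for k>=3 is NP-complete by reduction from 3-SAT.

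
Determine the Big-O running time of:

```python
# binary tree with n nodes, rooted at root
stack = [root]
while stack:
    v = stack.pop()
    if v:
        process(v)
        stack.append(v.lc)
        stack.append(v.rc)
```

Time complexity: O(n).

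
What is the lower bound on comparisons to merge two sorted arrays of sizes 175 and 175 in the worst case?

Adversary: with |175 - 175| <= 1 the inputs can be fully interleaved so that every adjacent pair in the merged output comes from different arrays. Then each of the 349 adjacent pairs must be directly compared, or the algorithm cannot determine their relative order. Standard merge meets this bound.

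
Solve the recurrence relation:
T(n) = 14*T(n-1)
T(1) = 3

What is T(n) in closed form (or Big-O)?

Each step multiplies by 14. T(n) = T(1)*14^(n-1) = 3*14^(n-1).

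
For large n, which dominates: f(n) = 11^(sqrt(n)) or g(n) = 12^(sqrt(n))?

g(n) = 12^(sqrt(n)) grows faster: ratio is (12/11)^(sqrt(n)) -> infinity since 12/11 > 1.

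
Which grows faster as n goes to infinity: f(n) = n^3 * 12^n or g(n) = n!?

g(n) = n! grows faster: by Stirling n! ~ (n/e)^n sqrt(2*pi*n); (n/e)^n eventually dominates n^3 * 12^n.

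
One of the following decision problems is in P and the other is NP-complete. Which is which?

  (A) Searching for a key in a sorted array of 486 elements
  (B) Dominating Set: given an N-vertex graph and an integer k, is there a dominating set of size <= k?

(A) is P: binary search runs in O(log n).
(B) is NP-complete: reduces from Set Cover (with k part of the input).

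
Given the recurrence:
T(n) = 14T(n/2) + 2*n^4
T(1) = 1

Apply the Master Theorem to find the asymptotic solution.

a=14, b=2, f(n)=2*n^4. log_2(14) = 3.807 < 4. Case 3: T(n) = O(n^4).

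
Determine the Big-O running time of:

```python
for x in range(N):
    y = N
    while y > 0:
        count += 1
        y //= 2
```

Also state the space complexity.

Time complexity: O(n log n).
Space complexity: O(1).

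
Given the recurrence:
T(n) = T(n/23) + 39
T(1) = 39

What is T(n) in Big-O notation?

Each step divides n by 23 and adds 39. After log_23(n) steps, T(n) = O(log n).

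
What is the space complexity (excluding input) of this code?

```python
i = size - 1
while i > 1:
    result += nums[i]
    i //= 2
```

Space complexity: O(1).
Only a constant amount of auxiliary storage is used; nothing grows with n.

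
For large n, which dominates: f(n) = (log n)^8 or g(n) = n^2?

g(n) = n^2 grows faster: any positive polynomial dominates any polylog.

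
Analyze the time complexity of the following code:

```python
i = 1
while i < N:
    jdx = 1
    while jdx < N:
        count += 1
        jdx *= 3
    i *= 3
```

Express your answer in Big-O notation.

Time complexity: O(log^2 n).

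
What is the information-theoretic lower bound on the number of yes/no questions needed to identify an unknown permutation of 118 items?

There are 118! = 468452584975429065657431236280838416439267950499862031533310318788629800927518416622330123618486343228862579684398745837012213486653229822121742374957258403779058860032000000000000000000000000000 permutations. Each yes/no question gives at most 1 bit, so at least ceil(log_2(468452584975429065657431236280838416439267950499862031533310318788629800927518416622330123618486343228862579684398745837012213486653229822121742374957258403779058860032000000000000000000000000000)) = 647 questions are needed.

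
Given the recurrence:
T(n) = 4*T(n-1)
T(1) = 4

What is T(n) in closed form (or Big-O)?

Each step multiplies by 4. T(n) = T(1)*4^(n-1) = 4*4^(n-1).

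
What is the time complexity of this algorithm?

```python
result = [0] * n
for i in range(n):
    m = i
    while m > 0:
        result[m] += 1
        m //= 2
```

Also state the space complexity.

Time complexity: O(n log n).
Space complexity: O(n).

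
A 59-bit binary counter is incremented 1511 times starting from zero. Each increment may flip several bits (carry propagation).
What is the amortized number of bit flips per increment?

Bit i flips on every 2^i-th increment, so over 1511 increments bit i flips floor(1511/2^i) times. Summing over i: total flips < 2 * 1511. Amortized: < 2 = O(1) per increment.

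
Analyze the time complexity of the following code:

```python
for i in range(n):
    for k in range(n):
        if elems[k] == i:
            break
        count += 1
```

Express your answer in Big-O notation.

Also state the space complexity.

Time complexity: O(n^2).
Space complexity: O(1).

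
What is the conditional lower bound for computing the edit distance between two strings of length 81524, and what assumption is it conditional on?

Under SETH (the Strong Exponential Time Hypothesis), edit distance on length-81524 strings cannot be computed in O(n^(2-epsilon)) time for any epsilon > 0 (Backurs-Indyk). The reduction is from CNF-SAT via the orthogonal vectors problem.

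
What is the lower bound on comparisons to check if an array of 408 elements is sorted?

To verify 408 elements are sorted, we must compare each consecutive pair. Skipping any pair allows an adversary to swap them. Therefore 407 comparisons are necessary and sufficient.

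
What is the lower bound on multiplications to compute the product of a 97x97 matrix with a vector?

A 97x97 matrix-vector product has 97 inner products of length 97. Output depends on all 97^2 = 9409 matrix entries. At least 9409 multiplications needed.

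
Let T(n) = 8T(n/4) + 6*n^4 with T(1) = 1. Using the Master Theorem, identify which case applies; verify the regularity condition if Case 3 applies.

a=8, b=4, f(n)=6*n^4.
log_4(8) = 1.5 < 4.
f(n) = Omega(n^(1.5+epsilon)) for some epsilon > 0, so Case 3 is the candidate.
Regularity: a*f(n/b) = 8*6*(n/4)^4 = (8/256)*6*n^4 <= c*f(n) with c = 8/256 < 1. Satisfied.
Case 3: T(n) = Theta(n^4).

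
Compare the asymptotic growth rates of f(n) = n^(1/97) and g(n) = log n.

f(n) = n^(1/97) grows faster: any positive power of n dominates log n.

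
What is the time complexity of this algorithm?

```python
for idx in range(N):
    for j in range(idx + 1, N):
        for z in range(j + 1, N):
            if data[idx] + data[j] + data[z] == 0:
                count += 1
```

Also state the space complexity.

Time complexity: O(n^3).
Space complexity: O(1).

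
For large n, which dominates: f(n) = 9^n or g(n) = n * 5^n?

f(n) = 9^n grows faster: 9^n / (n 5^n) = (9/5)^n / n -> infinity since 9/5 > 1.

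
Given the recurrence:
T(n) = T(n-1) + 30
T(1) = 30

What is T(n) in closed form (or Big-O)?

Unrolling: T(n) = T(n-1) + 30 = T(n-2) + 2*30 = ... = T(1) + (n-1)*30 = 30 + (n-1)*30 = 30n.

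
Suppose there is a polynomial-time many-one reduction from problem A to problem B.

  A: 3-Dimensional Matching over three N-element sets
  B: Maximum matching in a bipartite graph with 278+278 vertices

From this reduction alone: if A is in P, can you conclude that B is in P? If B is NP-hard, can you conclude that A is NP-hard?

A poly-time reduction A <=_p B transfers tractability DOWN (B easy => A easy) and hardness UP (A hard => B hard), not the reverse.
From A in P, the reduction alone does NOT give B in P: any problem in P trivially reduces to SAT, yet SAT is not known to be in P.
From B NP-hard, the reduction alone does NOT give A NP-hard: again, easy problems reduce to hard ones.
(Here in fact A is NP-complete and B is in P, so no such reduction is known -- its existence would imply P = NP; the analysis concerns only what the assumed reduction would or would not let you conclude.)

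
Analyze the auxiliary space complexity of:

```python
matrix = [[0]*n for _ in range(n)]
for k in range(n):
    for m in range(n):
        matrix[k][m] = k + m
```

Space complexity: O(n^2).
A 2D structure of size n x n is allocated.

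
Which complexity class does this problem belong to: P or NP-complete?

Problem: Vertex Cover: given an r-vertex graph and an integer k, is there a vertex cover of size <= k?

This problem is NP-complete: one of Karp's 21 NP-complete problems (with k part of the input; for any fixed constant k it is in P).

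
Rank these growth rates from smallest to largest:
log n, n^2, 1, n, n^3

Ordered by growth rate: 1 < log n < n < n^2 < n^3.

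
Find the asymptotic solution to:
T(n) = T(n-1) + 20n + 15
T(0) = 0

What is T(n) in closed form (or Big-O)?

Dominant term in sum is 20*sum(i, i=1..n) = 20*n*(n+1)/2 = O(n^2).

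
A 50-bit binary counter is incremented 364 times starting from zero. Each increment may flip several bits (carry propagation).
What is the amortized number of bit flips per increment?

Bit i flips on every 2^i-th increment, so over 364 increments bit i flips floor(364/2^i) times. Summing over i: total flips < 2 * 364. Amortized: < 2 = O(1) per increment.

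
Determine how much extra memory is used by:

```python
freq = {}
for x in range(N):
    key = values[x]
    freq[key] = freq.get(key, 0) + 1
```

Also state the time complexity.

Space complexity: O(n).
Auxiliary storage grows linearly with the input size n in the worst case.
Time complexity: O(n).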